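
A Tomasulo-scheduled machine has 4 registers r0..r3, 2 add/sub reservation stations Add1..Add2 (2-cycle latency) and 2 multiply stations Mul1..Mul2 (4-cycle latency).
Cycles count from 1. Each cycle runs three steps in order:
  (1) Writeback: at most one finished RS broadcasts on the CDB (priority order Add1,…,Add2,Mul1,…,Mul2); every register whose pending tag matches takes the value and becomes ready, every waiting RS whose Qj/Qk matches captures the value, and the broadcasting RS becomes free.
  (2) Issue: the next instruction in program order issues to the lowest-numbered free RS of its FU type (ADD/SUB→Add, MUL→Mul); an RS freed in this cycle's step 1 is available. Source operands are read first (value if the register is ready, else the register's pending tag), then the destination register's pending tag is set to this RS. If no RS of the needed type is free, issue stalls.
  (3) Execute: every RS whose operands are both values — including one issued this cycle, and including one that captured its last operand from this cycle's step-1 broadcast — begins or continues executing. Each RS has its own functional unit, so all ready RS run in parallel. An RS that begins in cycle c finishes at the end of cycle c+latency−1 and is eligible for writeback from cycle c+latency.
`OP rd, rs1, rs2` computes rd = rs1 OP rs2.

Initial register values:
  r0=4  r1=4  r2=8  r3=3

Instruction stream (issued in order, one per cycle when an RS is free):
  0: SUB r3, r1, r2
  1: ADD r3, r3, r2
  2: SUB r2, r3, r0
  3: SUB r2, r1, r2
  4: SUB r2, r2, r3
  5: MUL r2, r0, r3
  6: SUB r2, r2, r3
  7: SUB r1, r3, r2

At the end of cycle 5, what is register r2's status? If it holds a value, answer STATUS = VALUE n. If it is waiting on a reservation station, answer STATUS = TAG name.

c1: issue SUB r3<-Add1 | r0:4,r1:4,r2:8,r3:Add1
c2: issue ADD r3<-Add2 | r0:4,r1:4,r2:8,r3:Add2
c3: CDB Add1=-4; issue SUB r2<-Add1 | r0:4,r1:4,r2:Add1,r3:Add2
c4: stall | r0:4,r1:4,r2:Add1,r3:Add2
c5: CDB Add2=4; issue SUB r2<-Add2 | r0:4,r1:4,r2:Add2,r3:4

STATUS = TAG Add2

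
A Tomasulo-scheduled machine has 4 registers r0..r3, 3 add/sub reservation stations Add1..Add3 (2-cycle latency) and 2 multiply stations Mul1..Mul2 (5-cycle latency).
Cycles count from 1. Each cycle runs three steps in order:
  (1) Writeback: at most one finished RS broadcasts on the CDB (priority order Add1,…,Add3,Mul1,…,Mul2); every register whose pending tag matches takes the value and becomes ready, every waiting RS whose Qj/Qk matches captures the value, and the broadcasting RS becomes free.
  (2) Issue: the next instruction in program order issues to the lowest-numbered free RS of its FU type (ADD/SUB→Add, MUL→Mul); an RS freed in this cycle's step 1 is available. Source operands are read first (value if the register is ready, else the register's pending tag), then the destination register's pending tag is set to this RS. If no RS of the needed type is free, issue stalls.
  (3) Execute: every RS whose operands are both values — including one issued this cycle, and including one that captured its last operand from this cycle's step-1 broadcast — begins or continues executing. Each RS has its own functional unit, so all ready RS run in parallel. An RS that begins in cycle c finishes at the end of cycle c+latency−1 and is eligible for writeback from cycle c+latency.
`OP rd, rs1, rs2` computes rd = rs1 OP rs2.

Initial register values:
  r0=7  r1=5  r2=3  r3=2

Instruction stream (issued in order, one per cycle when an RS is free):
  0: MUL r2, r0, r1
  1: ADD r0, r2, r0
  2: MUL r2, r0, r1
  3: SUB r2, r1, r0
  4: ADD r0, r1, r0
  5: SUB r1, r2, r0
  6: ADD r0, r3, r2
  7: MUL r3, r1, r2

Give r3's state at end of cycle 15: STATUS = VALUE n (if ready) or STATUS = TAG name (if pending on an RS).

c1: issue MUL r2<-Mul1 | r0:7,r1:5,r2:Mul1,r3:2
c2: issue ADD r0<-Add1 | r0:Add1,r1:5,r2:Mul1,r3:2
c3: issue MUL r2<-Mul2 | r0:Add1,r1:5,r2:Mul2,r3:2
c4: issue SUB r2<-Add2 | r0:Add1,r1:5,r2:Add2,r3:2
c5: issue ADD r0<-Add3 | r0:Add3,r1:5,r2:Add2,r3:2
c6: CDB Mul1=35; stall | r0:Add3,r1:5,r2:Add2,r3:2
c7: stall | r0:Add3,r1:5,r2:Add2,r3:2
c8: CDB Add1=42; issue SUB r1<-Add1 | r0:Add3,r1:Add1,r2:Add2,r3:2
c9: stall | r0:Add3,r1:Add1,r2:Add2,r3:2
c10: CDB Add2=-37; issue ADD r0<-Add2 | r0:Add2,r1:Add1,r2:-37,r3:2
c11: CDB Add3=47; issue MUL r3<-Mul1 | r0:Add2,r1:Add1,r2:-37,r3:Mul1
c12: CDB Add2=-35 | r0:-35,r1:Add1,r2:-37,r3:Mul1
c13: CDB Add1=-84 | r0:-35,r1:-84,r2:-37,r3:Mul1
c14: CDB Mul2=210 | r0:-35,r1:-84,r2:-37,r3:Mul1
c15: - | r0:-35,r1:-84,r2:-37,r3:Mul1

STATUS = TAG Mul1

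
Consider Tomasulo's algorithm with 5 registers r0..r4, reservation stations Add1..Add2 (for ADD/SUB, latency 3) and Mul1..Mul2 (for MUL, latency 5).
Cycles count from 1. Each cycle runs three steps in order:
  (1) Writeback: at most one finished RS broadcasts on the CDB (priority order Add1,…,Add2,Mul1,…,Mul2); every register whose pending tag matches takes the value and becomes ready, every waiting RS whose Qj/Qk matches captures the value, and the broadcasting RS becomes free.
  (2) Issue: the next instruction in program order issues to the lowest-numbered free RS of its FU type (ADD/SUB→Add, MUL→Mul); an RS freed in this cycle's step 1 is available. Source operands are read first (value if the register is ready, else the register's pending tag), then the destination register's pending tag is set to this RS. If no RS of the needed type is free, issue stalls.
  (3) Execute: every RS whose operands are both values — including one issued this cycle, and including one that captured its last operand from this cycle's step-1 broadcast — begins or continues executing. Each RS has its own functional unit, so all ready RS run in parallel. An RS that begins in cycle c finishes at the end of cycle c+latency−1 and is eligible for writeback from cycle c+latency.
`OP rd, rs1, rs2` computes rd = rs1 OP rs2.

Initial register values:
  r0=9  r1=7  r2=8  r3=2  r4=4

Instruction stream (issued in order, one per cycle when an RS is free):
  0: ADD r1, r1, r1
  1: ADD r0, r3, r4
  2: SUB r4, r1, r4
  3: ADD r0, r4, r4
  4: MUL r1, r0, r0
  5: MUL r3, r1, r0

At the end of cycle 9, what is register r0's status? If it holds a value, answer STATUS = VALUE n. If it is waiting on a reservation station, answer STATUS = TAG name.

c1: issue ADD r1<-Add1 | r0:9,r1:Add1,r2:8,r3:2,r4:4
c2: issue ADD r0<-Add2 | r0:Add2,r1:Add1,r2:8,r3:2,r4:4
c3: stall | r0:Add2,r1:Add1,r2:8,r3:2,r4:4
c4: CDB Add1=14; issue SUB r4<-Add1 | r0:Add2,r1:14,r2:8,r3:2,r4:Add1
c5: CDB Add2=6; issue ADD r0<-Add2 | r0:Add2,r1:14,r2:8,r3:2,r4:Add1
c6: issue MUL r1<-Mul1 | r0:Add2,r1:Mul1,r2:8,r3:2,r4:Add1
c7: CDB Add1=10; issue MUL r3<-Mul2 | r0:Add2,r1:Mul1,r2:8,r3:Mul2,r4:10
c8: - | r0:Add2,r1:Mul1,r2:8,r3:Mul2,r4:10
c9: - | r0:Add2,r1:Mul1,r2:8,r3:Mul2,r4:10

STATUS = TAG Add2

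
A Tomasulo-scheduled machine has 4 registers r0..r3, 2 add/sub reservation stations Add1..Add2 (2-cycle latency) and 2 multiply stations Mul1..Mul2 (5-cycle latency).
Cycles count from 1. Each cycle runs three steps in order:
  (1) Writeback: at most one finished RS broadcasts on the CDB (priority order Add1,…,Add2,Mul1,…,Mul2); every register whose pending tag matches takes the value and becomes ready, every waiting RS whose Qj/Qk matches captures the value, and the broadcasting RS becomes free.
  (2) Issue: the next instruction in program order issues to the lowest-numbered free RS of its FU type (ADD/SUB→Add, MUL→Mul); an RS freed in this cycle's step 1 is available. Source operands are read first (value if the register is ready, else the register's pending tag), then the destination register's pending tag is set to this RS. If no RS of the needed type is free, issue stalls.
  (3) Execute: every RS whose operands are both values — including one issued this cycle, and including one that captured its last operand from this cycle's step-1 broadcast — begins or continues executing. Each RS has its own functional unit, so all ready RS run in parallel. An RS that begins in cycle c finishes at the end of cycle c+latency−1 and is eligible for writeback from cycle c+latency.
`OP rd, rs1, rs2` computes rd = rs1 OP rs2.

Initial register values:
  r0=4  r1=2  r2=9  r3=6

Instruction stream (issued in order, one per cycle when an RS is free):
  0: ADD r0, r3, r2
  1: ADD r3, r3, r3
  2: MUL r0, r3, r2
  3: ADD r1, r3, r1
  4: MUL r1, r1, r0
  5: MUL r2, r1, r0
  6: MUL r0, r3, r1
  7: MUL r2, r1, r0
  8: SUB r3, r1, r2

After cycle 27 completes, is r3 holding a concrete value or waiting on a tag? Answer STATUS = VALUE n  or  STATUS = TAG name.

STATUS = VALUE -27432216

c1: issue ADD r0<-Add1 | r0:Add1,r1:2,r2:9,r3:6
c2: issue ADD r3<-Add2 | r0:Add1,r1:2,r2:9,r3:Add2
c3: CDB Add1=15; issue MUL r0<-Mul1 | r0:Mul1,r1:2,r2:9,r3:Add2
c4: CDB Add2=12; issue ADD r1<-Add1 | r0:Mul1,r1:Add1,r2:9,r3:12
c5: issue MUL r1<-Mul2 | r0:Mul1,r1:Mul2,r2:9,r3:12
c6: CDB Add1=14; stall | r0:Mul1,r1:Mul2,r2:9,r3:12
c7: stall | r0:Mul1,r1:Mul2,r2:9,r3:12
c8: stall | r0:Mul1,r1:Mul2,r2:9,r3:12
c9: CDB Mul1=108; issue MUL r2<-Mul1 | r0:108,r1:Mul2,r2:Mul1,r3:12
c10: stall | r0:108,r1:Mul2,r2:Mul1,r3:12
c11: stall | r0:108,r1:Mul2,r2:Mul1,r3:12
c12: stall | r0:108,r1:Mul2,r2:Mul1,r3:12
c13: stall | r0:108,r1:Mul2,r2:Mul1,r3:12
c14: CDB Mul2=1512; issue MUL r0<-Mul2 | r0:Mul2,r1:1512,r2:Mul1,r3:12
c15: stall | r0:Mul2,r1:1512,r2:Mul1,r3:12
c16: stall | r0:Mul2,r1:1512,r2:Mul1,r3:12
c17: stall | r0:Mul2,r1:1512,r2:Mul1,r3:12
c18: stall | r0:Mul2,r1:1512,r2:Mul1,r3:12
c19: CDB Mul1=163296; issue MUL r2<-Mul1 | r0:Mul2,r1:1512,r2:Mul1,r3:12
c20: CDB Mul2=18144; issue SUB r3<-Add1 | r0:18144,r1:1512,r2:Mul1,r3:Add1
c21: - | r0:18144,r1:1512,r2:Mul1,r3:Add1
c22: - | r0:18144,r1:1512,r2:Mul1,r3:Add1
c23: - | r0:18144,r1:1512,r2:Mul1,r3:Add1
c24: - | r0:18144,r1:1512,r2:Mul1,r3:Add1
c25: CDB Mul1=27433728 | r0:18144,r1:1512,r2:27433728,r3:Add1
c26: - | r0:18144,r1:1512,r2:27433728,r3:Add1
c27: CDB Add1=-27432216 | r0:18144,r1:1512,r2:27433728,r3:-27432216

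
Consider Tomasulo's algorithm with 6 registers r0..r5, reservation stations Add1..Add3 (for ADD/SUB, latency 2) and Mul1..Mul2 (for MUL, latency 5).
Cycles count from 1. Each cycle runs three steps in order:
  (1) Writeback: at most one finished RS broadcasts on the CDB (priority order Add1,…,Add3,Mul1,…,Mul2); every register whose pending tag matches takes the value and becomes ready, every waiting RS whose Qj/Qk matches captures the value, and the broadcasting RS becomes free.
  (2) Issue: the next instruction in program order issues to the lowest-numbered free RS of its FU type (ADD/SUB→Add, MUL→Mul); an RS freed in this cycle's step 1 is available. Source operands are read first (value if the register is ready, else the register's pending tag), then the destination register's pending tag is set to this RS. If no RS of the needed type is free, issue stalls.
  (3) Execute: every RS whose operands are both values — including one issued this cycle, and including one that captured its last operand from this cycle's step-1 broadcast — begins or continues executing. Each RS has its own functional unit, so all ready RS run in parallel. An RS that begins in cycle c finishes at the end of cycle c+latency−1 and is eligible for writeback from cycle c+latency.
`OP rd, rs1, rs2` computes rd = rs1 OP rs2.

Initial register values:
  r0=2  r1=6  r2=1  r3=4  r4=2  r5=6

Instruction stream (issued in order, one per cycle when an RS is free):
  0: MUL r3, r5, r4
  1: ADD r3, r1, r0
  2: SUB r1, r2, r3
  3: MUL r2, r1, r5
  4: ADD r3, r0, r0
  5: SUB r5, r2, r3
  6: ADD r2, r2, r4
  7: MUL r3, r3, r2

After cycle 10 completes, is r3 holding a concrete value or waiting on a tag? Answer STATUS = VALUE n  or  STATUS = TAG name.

STATUS = TAG Mul1

cycle 1: issue MUL r3<-Mul1 // r0:2,r1:6,r2:1,r3:Mul1,r4:2,r5:6
cycle 2: issue ADD r3<-Add1 // r0:2,r1:6,r2:1,r3:Add1,r4:2,r5:6
cycle 3: issue SUB r1<-Add2 // r0:2,r1:Add2,r2:1,r3:Add1,r4:2,r5:6
cycle 4: CDB Add1=8; issue MUL r2<-Mul2 // r0:2,r1:Add2,r2:Mul2,r3:8,r4:2,r5:6
cycle 5: issue ADD r3<-Add1 // r0:2,r1:Add2,r2:Mul2,r3:Add1,r4:2,r5:6
cycle 6: CDB Add2=-7; issue SUB r5<-Add2 // r0:2,r1:-7,r2:Mul2,r3:Add1,r4:2,r5:Add2
cycle 7: CDB Add1=4; issue ADD r2<-Add1 // r0:2,r1:-7,r2:Add1,r3:4,r4:2,r5:Add2
cycle 8: CDB Mul1=12; issue MUL r3<-Mul1 // r0:2,r1:-7,r2:Add1,r3:Mul1,r4:2,r5:Add2
cycle 9: - // r0:2,r1:-7,r2:Add1,r3:Mul1,r4:2,r5:Add2
cycle 10: - // r0:2,r1:-7,r2:Add1,r3:Mul1,r4:2,r5:Add2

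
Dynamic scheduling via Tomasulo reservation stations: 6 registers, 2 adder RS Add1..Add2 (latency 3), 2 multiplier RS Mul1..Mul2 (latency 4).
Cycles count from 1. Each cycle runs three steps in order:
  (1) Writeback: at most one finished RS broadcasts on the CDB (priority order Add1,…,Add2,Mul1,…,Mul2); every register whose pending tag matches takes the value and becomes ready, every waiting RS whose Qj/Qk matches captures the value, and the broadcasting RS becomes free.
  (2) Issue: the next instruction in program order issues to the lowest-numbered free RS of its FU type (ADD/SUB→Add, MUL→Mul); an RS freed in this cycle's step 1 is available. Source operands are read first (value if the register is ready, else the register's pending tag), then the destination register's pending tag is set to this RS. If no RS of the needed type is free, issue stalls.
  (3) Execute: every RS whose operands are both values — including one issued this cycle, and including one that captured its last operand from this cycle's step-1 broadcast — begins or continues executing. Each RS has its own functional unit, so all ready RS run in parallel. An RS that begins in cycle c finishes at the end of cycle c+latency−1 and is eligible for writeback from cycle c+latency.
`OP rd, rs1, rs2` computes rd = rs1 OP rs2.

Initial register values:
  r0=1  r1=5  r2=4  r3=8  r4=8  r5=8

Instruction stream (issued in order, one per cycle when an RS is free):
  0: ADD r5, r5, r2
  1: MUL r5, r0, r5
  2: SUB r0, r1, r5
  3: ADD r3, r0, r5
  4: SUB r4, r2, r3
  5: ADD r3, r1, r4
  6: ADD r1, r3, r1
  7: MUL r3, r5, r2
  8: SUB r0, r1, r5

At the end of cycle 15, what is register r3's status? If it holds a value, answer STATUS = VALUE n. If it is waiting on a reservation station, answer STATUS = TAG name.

STATUS = TAG Add1

c1: issue ADD r5<-Add1 | r0:1,r1:5,r2:4,r3:8,r4:8,r5:Add1
c2: issue MUL r5<-Mul1 | r0:1,r1:5,r2:4,r3:8,r4:8,r5:Mul1
c3: issue SUB r0<-Add2 | r0:Add2,r1:5,r2:4,r3:8,r4:8,r5:Mul1
c4: CDB Add1=12; issue ADD r3<-Add1 | r0:Add2,r1:5,r2:4,r3:Add1,r4:8,r5:Mul1
c5: stall | r0:Add2,r1:5,r2:4,r3:Add1,r4:8,r5:Mul1
c6: stall | r0:Add2,r1:5,r2:4,r3:Add1,r4:8,r5:Mul1
c7: stall | r0:Add2,r1:5,r2:4,r3:Add1,r4:8,r5:Mul1
c8: CDB Mul1=12; stall | r0:Add2,r1:5,r2:4,r3:Add1,r4:8,r5:12
c9: stall | r0:Add2,r1:5,r2:4,r3:Add1,r4:8,r5:12
c10: stall | r0:Add2,r1:5,r2:4,r3:Add1,r4:8,r5:12
c11: CDB Add2=-7; issue SUB r4<-Add2 | r0:-7,r1:5,r2:4,r3:Add1,r4:Add2,r5:12
c12: stall | r0:-7,r1:5,r2:4,r3:Add1,r4:Add2,r5:12
c13: stall | r0:-7,r1:5,r2:4,r3:Add1,r4:Add2,r5:12
c14: CDB Add1=5; issue ADD r3<-Add1 | r0:-7,r1:5,r2:4,r3:Add1,r4:Add2,r5:12
c15: stall | r0:-7,r1:5,r2:4,r3:Add1,r4:Add2,r5:12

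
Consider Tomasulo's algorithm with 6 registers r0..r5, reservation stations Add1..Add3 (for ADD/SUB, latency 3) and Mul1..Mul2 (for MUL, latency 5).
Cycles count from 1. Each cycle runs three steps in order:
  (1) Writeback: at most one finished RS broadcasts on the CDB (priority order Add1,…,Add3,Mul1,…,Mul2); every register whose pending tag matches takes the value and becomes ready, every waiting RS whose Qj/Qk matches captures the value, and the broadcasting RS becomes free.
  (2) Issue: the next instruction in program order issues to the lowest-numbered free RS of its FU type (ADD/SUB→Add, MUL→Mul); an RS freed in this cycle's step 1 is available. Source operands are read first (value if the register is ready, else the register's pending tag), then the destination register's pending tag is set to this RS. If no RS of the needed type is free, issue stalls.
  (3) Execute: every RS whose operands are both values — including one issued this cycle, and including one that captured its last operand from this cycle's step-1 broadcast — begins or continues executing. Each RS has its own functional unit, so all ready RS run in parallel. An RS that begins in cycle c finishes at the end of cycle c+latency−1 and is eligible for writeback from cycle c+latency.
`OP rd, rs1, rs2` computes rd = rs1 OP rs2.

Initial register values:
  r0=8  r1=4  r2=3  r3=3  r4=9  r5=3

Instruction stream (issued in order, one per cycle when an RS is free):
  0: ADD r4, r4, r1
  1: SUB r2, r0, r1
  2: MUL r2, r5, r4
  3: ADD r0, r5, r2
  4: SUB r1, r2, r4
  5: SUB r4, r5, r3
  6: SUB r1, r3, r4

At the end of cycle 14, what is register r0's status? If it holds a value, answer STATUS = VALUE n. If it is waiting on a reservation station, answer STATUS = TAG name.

STATUS = VALUE 42

c1: issue ADD r4<-Add1 | r0:8,r1:4,r2:3,r3:3,r4:Add1,r5:3
c2: issue SUB r2<-Add2 | r0:8,r1:4,r2:Add2,r3:3,r4:Add1,r5:3
c3: issue MUL r2<-Mul1 | r0:8,r1:4,r2:Mul1,r3:3,r4:Add1,r5:3
c4: CDB Add1=13; issue ADD r0<-Add1 | r0:Add1,r1:4,r2:Mul1,r3:3,r4:13,r5:3
c5: CDB Add2=4; issue SUB r1<-Add2 | r0:Add1,r1:Add2,r2:Mul1,r3:3,r4:13,r5:3
c6: issue SUB r4<-Add3 | r0:Add1,r1:Add2,r2:Mul1,r3:3,r4:Add3,r5:3
c7: stall | r0:Add1,r1:Add2,r2:Mul1,r3:3,r4:Add3,r5:3
c8: stall | r0:Add1,r1:Add2,r2:Mul1,r3:3,r4:Add3,r5:3
c9: CDB Add3=0; issue SUB r1<-Add3 | r0:Add1,r1:Add3,r2:Mul1,r3:3,r4:0,r5:3
c10: CDB Mul1=39 | r0:Add1,r1:Add3,r2:39,r3:3,r4:0,r5:3
c11: - | r0:Add1,r1:Add3,r2:39,r3:3,r4:0,r5:3
c12: CDB Add3=3 | r0:Add1,r1:3,r2:39,r3:3,r4:0,r5:3
c13: CDB Add1=42 | r0:42,r1:3,r2:39,r3:3,r4:0,r5:3
c14: CDB Add2=26 | r0:42,r1:3,r2:39,r3:3,r4:0,r5:3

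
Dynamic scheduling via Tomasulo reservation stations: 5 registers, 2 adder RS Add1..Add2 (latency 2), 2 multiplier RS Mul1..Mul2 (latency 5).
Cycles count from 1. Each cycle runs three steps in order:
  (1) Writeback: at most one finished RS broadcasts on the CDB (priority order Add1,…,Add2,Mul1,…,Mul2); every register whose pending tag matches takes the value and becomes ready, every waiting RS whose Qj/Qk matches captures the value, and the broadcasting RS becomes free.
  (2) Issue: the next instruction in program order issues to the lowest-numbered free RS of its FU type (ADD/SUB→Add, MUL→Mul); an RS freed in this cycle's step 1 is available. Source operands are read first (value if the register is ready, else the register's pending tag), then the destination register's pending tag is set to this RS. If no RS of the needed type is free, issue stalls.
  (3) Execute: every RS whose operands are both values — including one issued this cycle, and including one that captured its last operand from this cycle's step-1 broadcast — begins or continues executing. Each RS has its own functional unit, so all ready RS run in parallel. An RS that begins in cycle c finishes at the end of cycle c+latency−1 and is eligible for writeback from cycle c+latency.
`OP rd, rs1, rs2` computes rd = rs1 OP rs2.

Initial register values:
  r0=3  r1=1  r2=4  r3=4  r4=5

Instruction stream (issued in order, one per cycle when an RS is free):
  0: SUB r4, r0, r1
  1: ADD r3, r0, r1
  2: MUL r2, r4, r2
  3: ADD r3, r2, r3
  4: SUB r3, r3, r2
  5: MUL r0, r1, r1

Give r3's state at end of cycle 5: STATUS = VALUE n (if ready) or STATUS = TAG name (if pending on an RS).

c1: issue SUB r4<-Add1 | r0:3,r1:1,r2:4,r3:4,r4:Add1
c2: issue ADD r3<-Add2 | r0:3,r1:1,r2:4,r3:Add2,r4:Add1
c3: CDB Add1=2; issue MUL r2<-Mul1 | r0:3,r1:1,r2:Mul1,r3:Add2,r4:2
c4: CDB Add2=4; issue ADD r3<-Add1 | r0:3,r1:1,r2:Mul1,r3:Add1,r4:2
c5: issue SUB r3<-Add2 | r0:3,r1:1,r2:Mul1,r3:Add2,r4:2

STATUS = TAG Add2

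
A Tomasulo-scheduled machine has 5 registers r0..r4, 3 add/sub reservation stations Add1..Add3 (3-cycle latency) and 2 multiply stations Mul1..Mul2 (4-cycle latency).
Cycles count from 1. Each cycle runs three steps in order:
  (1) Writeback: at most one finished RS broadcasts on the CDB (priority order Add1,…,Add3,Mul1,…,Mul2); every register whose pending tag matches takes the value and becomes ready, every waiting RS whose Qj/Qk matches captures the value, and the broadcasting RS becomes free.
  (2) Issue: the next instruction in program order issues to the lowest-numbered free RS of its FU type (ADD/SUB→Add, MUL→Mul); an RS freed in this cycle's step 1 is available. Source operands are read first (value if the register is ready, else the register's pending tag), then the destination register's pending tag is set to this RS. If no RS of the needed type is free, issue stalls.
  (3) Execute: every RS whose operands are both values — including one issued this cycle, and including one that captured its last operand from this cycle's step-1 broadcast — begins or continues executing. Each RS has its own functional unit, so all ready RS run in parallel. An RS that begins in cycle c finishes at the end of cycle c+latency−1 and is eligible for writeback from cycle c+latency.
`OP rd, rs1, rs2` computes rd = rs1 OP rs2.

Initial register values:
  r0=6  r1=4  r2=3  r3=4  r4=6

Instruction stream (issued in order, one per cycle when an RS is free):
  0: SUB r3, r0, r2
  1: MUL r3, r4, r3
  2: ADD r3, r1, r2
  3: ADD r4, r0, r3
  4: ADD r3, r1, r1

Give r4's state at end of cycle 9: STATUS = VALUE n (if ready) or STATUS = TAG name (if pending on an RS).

STATUS = VALUE 13

  c1: issue SUB r3<-Add1  regs: r0:6,r1:4,r2:3,r3:Add1,r4:6
  c2: issue MUL r3<-Mul1  regs: r0:6,r1:4,r2:3,r3:Mul1,r4:6
  c3: issue ADD r3<-Add2  regs: r0:6,r1:4,r2:3,r3:Add2,r4:6
  c4: CDB Add1=3; issue ADD r4<-Add1  regs: r0:6,r1:4,r2:3,r3:Add2,r4:Add1
  c5: issue ADD r3<-Add3  regs: r0:6,r1:4,r2:3,r3:Add3,r4:Add1
  c6: CDB Add2=7  regs: r0:6,r1:4,r2:3,r3:Add3,r4:Add1
  c7: -  regs: r0:6,r1:4,r2:3,r3:Add3,r4:Add1
  c8: CDB Add3=8  regs: r0:6,r1:4,r2:3,r3:8,r4:Add1
  c9: CDB Add1=13  regs: r0:6,r1:4,r2:3,r3:8,r4:13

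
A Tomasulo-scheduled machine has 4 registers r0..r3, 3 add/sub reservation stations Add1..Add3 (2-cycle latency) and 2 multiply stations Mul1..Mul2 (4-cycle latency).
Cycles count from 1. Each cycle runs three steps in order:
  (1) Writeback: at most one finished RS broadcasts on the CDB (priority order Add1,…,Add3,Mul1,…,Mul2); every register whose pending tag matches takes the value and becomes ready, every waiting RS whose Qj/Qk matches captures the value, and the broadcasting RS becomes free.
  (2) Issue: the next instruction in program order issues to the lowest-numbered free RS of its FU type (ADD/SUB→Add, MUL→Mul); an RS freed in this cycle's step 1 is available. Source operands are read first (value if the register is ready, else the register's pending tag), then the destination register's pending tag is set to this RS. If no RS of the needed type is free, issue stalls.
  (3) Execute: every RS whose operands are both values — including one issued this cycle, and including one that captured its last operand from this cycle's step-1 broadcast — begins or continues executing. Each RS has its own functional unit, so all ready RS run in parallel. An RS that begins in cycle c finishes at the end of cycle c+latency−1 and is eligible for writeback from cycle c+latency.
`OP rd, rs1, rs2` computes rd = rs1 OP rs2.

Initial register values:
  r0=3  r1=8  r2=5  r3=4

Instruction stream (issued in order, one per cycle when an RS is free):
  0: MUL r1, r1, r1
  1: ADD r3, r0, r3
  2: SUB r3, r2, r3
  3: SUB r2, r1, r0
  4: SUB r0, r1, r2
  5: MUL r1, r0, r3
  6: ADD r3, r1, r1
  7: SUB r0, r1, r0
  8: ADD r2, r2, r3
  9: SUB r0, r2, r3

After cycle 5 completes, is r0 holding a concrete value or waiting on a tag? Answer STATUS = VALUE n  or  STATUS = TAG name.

c1: issue MUL r1<-Mul1 | r0:3,r1:Mul1,r2:5,r3:4
c2: issue ADD r3<-Add1 | r0:3,r1:Mul1,r2:5,r3:Add1
c3: issue SUB r3<-Add2 | r0:3,r1:Mul1,r2:5,r3:Add2
c4: CDB Add1=7; issue SUB r2<-Add1 | r0:3,r1:Mul1,r2:Add1,r3:Add2
c5: CDB Mul1=64; issue SUB r0<-Add3 | r0:Add3,r1:64,r2:Add1,r3:Add2

STATUS = TAG Add3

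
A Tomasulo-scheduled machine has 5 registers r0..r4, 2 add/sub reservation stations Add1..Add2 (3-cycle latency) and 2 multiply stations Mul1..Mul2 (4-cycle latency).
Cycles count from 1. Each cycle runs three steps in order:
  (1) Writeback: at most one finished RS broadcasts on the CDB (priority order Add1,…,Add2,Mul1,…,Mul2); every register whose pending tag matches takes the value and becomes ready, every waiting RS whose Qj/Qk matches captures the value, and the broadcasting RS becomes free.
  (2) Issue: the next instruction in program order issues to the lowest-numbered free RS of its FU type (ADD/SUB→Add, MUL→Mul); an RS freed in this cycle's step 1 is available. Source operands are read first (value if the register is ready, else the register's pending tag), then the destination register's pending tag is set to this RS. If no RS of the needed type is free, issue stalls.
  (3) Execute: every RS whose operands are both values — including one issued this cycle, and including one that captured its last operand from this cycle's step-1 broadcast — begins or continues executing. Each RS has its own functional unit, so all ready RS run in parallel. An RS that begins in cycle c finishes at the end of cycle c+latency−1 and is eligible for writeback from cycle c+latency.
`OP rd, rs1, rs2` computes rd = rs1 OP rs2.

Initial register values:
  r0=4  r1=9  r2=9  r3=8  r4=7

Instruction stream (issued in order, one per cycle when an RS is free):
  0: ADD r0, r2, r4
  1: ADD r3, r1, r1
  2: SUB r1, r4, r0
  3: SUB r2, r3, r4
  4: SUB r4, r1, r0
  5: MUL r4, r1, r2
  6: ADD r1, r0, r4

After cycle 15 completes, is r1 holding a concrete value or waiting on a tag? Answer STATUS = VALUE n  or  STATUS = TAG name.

c1: issue ADD r0<-Add1 | r0:Add1,r1:9,r2:9,r3:8,r4:7
c2: issue ADD r3<-Add2 | r0:Add1,r1:9,r2:9,r3:Add2,r4:7
c3: stall | r0:Add1,r1:9,r2:9,r3:Add2,r4:7
c4: CDB Add1=16; issue SUB r1<-Add1 | r0:16,r1:Add1,r2:9,r3:Add2,r4:7
c5: CDB Add2=18; issue SUB r2<-Add2 | r0:16,r1:Add1,r2:Add2,r3:18,r4:7
c6: stall | r0:16,r1:Add1,r2:Add2,r3:18,r4:7
c7: CDB Add1=-9; issue SUB r4<-Add1 | r0:16,r1:-9,r2:Add2,r3:18,r4:Add1
c8: CDB Add2=11; issue MUL r4<-Mul1 | r0:16,r1:-9,r2:11,r3:18,r4:Mul1
c9: issue ADD r1<-Add2 | r0:16,r1:Add2,r2:11,r3:18,r4:Mul1
c10: CDB Add1=-25 | r0:16,r1:Add2,r2:11,r3:18,r4:Mul1
c11: - | r0:16,r1:Add2,r2:11,r3:18,r4:Mul1
c12: CDB Mul1=-99 | r0:16,r1:Add2,r2:11,r3:18,r4:-99
c13: - | r0:16,r1:Add2,r2:11,r3:18,r4:-99
c14: - | r0:16,r1:Add2,r2:11,r3:18,r4:-99
c15: CDB Add2=-83 | r0:16,r1:-83,r2:11,r3:18,r4:-99

STATUS = VALUE -83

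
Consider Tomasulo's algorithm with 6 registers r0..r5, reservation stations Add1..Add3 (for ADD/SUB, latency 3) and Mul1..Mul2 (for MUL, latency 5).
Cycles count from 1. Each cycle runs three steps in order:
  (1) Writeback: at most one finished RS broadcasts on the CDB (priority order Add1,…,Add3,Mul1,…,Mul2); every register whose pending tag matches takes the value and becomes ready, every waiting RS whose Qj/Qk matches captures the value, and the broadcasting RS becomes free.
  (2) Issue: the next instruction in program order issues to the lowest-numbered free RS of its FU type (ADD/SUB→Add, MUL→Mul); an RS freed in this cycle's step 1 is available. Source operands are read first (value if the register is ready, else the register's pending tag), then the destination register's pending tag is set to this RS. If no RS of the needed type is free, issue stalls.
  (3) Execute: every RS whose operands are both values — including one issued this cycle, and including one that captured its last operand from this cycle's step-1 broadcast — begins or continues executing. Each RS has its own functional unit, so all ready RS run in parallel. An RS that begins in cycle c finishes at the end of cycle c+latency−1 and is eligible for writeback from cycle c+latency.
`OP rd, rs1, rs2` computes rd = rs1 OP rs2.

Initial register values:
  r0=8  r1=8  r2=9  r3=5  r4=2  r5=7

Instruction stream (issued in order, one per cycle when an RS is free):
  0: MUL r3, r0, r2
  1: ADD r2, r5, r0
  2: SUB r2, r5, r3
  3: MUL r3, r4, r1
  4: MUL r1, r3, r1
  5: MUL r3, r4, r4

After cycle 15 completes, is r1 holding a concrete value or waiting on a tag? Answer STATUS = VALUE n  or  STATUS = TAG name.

c1: issue MUL r3<-Mul1 | r0:8,r1:8,r2:9,r3:Mul1,r4:2,r5:7
c2: issue ADD r2<-Add1 | r0:8,r1:8,r2:Add1,r3:Mul1,r4:2,r5:7
c3: issue SUB r2<-Add2 | r0:8,r1:8,r2:Add2,r3:Mul1,r4:2,r5:7
c4: issue MUL r3<-Mul2 | r0:8,r1:8,r2:Add2,r3:Mul2,r4:2,r5:7
c5: CDB Add1=15; stall | r0:8,r1:8,r2:Add2,r3:Mul2,r4:2,r5:7
c6: CDB Mul1=72; issue MUL r1<-Mul1 | r0:8,r1:Mul1,r2:Add2,r3:Mul2,r4:2,r5:7
c7: stall | r0:8,r1:Mul1,r2:Add2,r3:Mul2,r4:2,r5:7
c8: stall | r0:8,r1:Mul1,r2:Add2,r3:Mul2,r4:2,r5:7
c9: CDB Add2=-65; stall | r0:8,r1:Mul1,r2:-65,r3:Mul2,r4:2,r5:7
c10: CDB Mul2=16; issue MUL r3<-Mul2 | r0:8,r1:Mul1,r2:-65,r3:Mul2,r4:2,r5:7
c11: - | r0:8,r1:Mul1,r2:-65,r3:Mul2,r4:2,r5:7
c12: - | r0:8,r1:Mul1,r2:-65,r3:Mul2,r4:2,r5:7
c13: - | r0:8,r1:Mul1,r2:-65,r3:Mul2,r4:2,r5:7
c14: - | r0:8,r1:Mul1,r2:-65,r3:Mul2,r4:2,r5:7
c15: CDB Mul1=128 | r0:8,r1:128,r2:-65,r3:Mul2,r4:2,r5:7

STATUS = VALUE 128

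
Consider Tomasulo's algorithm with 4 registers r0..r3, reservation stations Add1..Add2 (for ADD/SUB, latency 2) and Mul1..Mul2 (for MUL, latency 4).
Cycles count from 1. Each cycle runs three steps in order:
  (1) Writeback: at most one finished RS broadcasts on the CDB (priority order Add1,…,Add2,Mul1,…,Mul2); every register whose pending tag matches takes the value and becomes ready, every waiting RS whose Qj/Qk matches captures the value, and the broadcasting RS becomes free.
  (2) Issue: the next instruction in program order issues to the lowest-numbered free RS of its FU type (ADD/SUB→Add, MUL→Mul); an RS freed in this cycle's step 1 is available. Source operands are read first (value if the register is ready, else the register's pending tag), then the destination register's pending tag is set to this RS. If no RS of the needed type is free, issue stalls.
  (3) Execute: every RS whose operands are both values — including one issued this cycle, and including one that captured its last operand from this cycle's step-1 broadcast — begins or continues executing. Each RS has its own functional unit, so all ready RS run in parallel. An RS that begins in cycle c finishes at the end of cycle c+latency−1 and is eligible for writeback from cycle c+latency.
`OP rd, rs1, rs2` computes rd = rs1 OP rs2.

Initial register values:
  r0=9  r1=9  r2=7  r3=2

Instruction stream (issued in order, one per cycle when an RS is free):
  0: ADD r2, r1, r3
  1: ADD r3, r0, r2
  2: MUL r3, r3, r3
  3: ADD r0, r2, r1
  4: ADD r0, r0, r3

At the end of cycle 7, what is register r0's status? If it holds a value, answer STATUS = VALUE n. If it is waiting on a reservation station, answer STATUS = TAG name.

cycle 1: issue ADD r2<-Add1 // r0:9,r1:9,r2:Add1,r3:2
cycle 2: issue ADD r3<-Add2 // r0:9,r1:9,r2:Add1,r3:Add2
cycle 3: CDB Add1=11; issue MUL r3<-Mul1 // r0:9,r1:9,r2:11,r3:Mul1
cycle 4: issue ADD r0<-Add1 // r0:Add1,r1:9,r2:11,r3:Mul1
cycle 5: CDB Add2=20; issue ADD r0<-Add2 // r0:Add2,r1:9,r2:11,r3:Mul1
cycle 6: CDB Add1=20 // r0:Add2,r1:9,r2:11,r3:Mul1
cycle 7: - // r0:Add2,r1:9,r2:11,r3:Mul1

STATUS = TAG Add2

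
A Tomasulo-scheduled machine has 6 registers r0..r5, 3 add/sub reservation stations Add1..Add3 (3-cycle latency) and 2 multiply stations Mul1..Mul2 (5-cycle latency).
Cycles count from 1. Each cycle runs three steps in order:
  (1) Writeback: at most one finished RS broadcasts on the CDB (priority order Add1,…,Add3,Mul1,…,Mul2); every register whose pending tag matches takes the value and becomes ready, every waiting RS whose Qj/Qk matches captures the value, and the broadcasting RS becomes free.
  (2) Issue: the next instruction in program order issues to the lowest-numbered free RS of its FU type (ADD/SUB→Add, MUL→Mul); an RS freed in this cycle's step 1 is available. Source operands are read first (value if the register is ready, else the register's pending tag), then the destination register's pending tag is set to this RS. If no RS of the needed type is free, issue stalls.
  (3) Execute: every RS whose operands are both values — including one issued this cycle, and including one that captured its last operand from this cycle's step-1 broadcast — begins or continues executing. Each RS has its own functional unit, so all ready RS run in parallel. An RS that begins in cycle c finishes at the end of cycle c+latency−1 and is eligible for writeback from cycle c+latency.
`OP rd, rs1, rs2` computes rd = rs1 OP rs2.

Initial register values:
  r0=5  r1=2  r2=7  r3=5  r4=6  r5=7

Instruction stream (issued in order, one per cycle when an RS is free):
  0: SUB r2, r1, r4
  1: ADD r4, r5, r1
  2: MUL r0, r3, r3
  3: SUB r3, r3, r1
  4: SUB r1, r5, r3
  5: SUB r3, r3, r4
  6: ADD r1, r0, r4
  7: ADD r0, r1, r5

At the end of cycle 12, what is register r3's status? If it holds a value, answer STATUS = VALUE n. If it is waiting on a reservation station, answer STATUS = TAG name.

STATUS = VALUE -6

cycle 1: issue SUB r2<-Add1 // r0:5,r1:2,r2:Add1,r3:5,r4:6,r5:7
cycle 2: issue ADD r4<-Add2 // r0:5,r1:2,r2:Add1,r3:5,r4:Add2,r5:7
cycle 3: issue MUL r0<-Mul1 // r0:Mul1,r1:2,r2:Add1,r3:5,r4:Add2,r5:7
cycle 4: CDB Add1=-4; issue SUB r3<-Add1 // r0:Mul1,r1:2,r2:-4,r3:Add1,r4:Add2,r5:7
cycle 5: CDB Add2=9; issue SUB r1<-Add2 // r0:Mul1,r1:Add2,r2:-4,r3:Add1,r4:9,r5:7
cycle 6: issue SUB r3<-Add3 // r0:Mul1,r1:Add2,r2:-4,r3:Add3,r4:9,r5:7
cycle 7: CDB Add1=3; issue ADD r1<-Add1 // r0:Mul1,r1:Add1,r2:-4,r3:Add3,r4:9,r5:7
cycle 8: CDB Mul1=25; stall // r0:25,r1:Add1,r2:-4,r3:Add3,r4:9,r5:7
cycle 9: stall // r0:25,r1:Add1,r2:-4,r3:Add3,r4:9,r5:7
cycle 10: CDB Add2=4; issue ADD r0<-Add2 // r0:Add2,r1:Add1,r2:-4,r3:Add3,r4:9,r5:7
cycle 11: CDB Add1=34 // r0:Add2,r1:34,r2:-4,r3:Add3,r4:9,r5:7
cycle 12: CDB Add3=-6 // r0:Add2,r1:34,r2:-4,r3:-6,r4:9,r5:7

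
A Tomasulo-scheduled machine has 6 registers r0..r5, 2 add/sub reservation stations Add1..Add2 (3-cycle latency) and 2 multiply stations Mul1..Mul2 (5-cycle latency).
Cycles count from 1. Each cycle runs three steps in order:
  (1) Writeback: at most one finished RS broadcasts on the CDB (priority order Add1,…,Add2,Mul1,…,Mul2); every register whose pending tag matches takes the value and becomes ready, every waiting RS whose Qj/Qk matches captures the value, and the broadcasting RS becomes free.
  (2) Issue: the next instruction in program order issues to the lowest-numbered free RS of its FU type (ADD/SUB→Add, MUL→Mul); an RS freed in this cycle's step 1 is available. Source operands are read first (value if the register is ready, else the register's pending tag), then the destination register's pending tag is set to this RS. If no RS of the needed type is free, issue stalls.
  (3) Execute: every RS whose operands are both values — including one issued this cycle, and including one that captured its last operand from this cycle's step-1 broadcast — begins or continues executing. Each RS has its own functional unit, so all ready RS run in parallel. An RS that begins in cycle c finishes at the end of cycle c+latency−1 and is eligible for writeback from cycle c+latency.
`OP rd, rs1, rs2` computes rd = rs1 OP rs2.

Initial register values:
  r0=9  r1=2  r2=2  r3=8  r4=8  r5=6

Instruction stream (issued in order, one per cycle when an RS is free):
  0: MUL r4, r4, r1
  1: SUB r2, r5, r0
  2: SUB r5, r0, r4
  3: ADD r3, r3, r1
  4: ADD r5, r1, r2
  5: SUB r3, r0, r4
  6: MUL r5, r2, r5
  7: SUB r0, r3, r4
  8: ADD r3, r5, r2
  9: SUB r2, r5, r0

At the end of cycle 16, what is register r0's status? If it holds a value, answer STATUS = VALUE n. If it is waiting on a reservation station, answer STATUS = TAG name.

  c1: issue MUL r4<-Mul1  regs: r0:9,r1:2,r2:2,r3:8,r4:Mul1,r5:6
  c2: issue SUB r2<-Add1  regs: r0:9,r1:2,r2:Add1,r3:8,r4:Mul1,r5:6
  c3: issue SUB r5<-Add2  regs: r0:9,r1:2,r2:Add1,r3:8,r4:Mul1,r5:Add2
  c4: stall  regs: r0:9,r1:2,r2:Add1,r3:8,r4:Mul1,r5:Add2
  c5: CDB Add1=-3; issue ADD r3<-Add1  regs: r0:9,r1:2,r2:-3,r3:Add1,r4:Mul1,r5:Add2
  c6: CDB Mul1=16; stall  regs: r0:9,r1:2,r2:-3,r3:Add1,r4:16,r5:Add2
  c7: stall  regs: r0:9,r1:2,r2:-3,r3:Add1,r4:16,r5:Add2
  c8: CDB Add1=10; issue ADD r5<-Add1  regs: r0:9,r1:2,r2:-3,r3:10,r4:16,r5:Add1
  c9: CDB Add2=-7; issue SUB r3<-Add2  regs: r0:9,r1:2,r2:-3,r3:Add2,r4:16,r5:Add1
  c10: issue MUL r5<-Mul1  regs: r0:9,r1:2,r2:-3,r3:Add2,r4:16,r5:Mul1
  c11: CDB Add1=-1; issue SUB r0<-Add1  regs: r0:Add1,r1:2,r2:-3,r3:Add2,r4:16,r5:Mul1
  c12: CDB Add2=-7; issue ADD r3<-Add2  regs: r0:Add1,r1:2,r2:-3,r3:Add2,r4:16,r5:Mul1
  c13: stall  regs: r0:Add1,r1:2,r2:-3,r3:Add2,r4:16,r5:Mul1
  c14: stall  regs: r0:Add1,r1:2,r2:-3,r3:Add2,r4:16,r5:Mul1
  c15: CDB Add1=-23; issue SUB r2<-Add1  regs: r0:-23,r1:2,r2:Add1,r3:Add2,r4:16,r5:Mul1
  c16: CDB Mul1=3  regs: r0:-23,r1:2,r2:Add1,r3:Add2,r4:16,r5:3

STATUS = VALUE -23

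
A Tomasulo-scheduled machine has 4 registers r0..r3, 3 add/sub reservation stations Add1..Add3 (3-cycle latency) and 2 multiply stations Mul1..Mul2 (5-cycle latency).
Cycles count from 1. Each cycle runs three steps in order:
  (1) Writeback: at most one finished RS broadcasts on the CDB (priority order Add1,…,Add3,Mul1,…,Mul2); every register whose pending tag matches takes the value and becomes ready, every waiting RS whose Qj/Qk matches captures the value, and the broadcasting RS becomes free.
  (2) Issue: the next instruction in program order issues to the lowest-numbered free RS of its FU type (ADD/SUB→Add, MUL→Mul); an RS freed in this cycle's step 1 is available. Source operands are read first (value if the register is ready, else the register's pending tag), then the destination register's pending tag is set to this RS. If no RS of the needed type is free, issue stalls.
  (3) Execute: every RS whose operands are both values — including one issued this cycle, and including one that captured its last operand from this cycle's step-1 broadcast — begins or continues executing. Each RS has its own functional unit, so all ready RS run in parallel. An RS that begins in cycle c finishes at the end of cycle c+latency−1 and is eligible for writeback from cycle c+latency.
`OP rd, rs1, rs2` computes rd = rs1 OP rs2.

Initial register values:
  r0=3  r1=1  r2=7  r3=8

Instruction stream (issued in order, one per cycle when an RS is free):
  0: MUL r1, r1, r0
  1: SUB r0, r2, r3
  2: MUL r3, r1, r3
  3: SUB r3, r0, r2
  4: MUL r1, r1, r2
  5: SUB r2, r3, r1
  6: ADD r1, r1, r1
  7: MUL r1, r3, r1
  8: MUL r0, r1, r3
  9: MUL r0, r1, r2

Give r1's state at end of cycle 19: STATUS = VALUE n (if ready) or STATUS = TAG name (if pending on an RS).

STATUS = TAG Mul1

cycle 1: issue MUL r1<-Mul1 // r0:3,r1:Mul1,r2:7,r3:8
cycle 2: issue SUB r0<-Add1 // r0:Add1,r1:Mul1,r2:7,r3:8
cycle 3: issue MUL r3<-Mul2 // r0:Add1,r1:Mul1,r2:7,r3:Mul2
cycle 4: issue SUB r3<-Add2 // r0:Add1,r1:Mul1,r2:7,r3:Add2
cycle 5: CDB Add1=-1; stall // r0:-1,r1:Mul1,r2:7,r3:Add2
cycle 6: CDB Mul1=3; issue MUL r1<-Mul1 // r0:-1,r1:Mul1,r2:7,r3:Add2
cycle 7: issue SUB r2<-Add1 // r0:-1,r1:Mul1,r2:Add1,r3:Add2
cycle 8: CDB Add2=-8; issue ADD r1<-Add2 // r0:-1,r1:Add2,r2:Add1,r3:-8
cycle 9: stall // r0:-1,r1:Add2,r2:Add1,r3:-8
cycle 10: stall // r0:-1,r1:Add2,r2:Add1,r3:-8
cycle 11: CDB Mul1=21; issue MUL r1<-Mul1 // r0:-1,r1:Mul1,r2:Add1,r3:-8
cycle 12: CDB Mul2=24; issue MUL r0<-Mul2 // r0:Mul2,r1:Mul1,r2:Add1,r3:-8
cycle 13: stall // r0:Mul2,r1:Mul1,r2:Add1,r3:-8
cycle 14: CDB Add1=-29; stall // r0:Mul2,r1:Mul1,r2:-29,r3:-8
cycle 15: CDB Add2=42; stall // r0:Mul2,r1:Mul1,r2:-29,r3:-8
cycle 16: stall // r0:Mul2,r1:Mul1,r2:-29,r3:-8
cycle 17: stall // r0:Mul2,r1:Mul1,r2:-29,r3:-8
cycle 18: stall // r0:Mul2,r1:Mul1,r2:-29,r3:-8
cycle 19: stall // r0:Mul2,r1:Mul1,r2:-29,r3:-8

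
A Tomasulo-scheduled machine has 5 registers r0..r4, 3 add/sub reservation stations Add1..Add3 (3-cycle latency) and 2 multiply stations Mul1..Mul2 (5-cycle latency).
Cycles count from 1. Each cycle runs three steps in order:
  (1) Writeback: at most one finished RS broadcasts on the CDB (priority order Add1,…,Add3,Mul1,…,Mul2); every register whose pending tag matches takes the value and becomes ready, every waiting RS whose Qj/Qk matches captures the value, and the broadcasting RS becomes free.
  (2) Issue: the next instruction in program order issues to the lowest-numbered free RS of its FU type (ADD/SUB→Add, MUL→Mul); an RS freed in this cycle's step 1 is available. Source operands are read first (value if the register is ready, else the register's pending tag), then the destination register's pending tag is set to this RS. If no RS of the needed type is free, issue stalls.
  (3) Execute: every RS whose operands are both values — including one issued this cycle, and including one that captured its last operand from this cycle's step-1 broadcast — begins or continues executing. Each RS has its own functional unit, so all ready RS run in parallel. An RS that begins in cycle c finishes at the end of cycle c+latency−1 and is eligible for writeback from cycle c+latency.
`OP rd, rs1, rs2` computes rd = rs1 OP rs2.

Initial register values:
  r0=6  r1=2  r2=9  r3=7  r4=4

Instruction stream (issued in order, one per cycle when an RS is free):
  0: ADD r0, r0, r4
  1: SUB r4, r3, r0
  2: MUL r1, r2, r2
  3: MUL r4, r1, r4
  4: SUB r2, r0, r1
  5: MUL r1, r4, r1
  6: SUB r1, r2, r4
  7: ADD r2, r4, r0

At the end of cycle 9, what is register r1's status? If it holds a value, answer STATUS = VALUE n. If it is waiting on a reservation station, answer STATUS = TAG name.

STATUS = TAG Add2

c1: issue ADD r0<-Add1 | r0:Add1,r1:2,r2:9,r3:7,r4:4
c2: issue SUB r4<-Add2 | r0:Add1,r1:2,r2:9,r3:7,r4:Add2
c3: issue MUL r1<-Mul1 | r0:Add1,r1:Mul1,r2:9,r3:7,r4:Add2
c4: CDB Add1=10; issue MUL r4<-Mul2 | r0:10,r1:Mul1,r2:9,r3:7,r4:Mul2
c5: issue SUB r2<-Add1 | r0:10,r1:Mul1,r2:Add1,r3:7,r4:Mul2
c6: stall | r0:10,r1:Mul1,r2:Add1,r3:7,r4:Mul2
c7: CDB Add2=-3; stall | r0:10,r1:Mul1,r2:Add1,r3:7,r4:Mul2
c8: CDB Mul1=81; issue MUL r1<-Mul1 | r0:10,r1:Mul1,r2:Add1,r3:7,r4:Mul2
c9: issue SUB r1<-Add2 | r0:10,r1:Add2,r2:Add1,r3:7,r4:Mul2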